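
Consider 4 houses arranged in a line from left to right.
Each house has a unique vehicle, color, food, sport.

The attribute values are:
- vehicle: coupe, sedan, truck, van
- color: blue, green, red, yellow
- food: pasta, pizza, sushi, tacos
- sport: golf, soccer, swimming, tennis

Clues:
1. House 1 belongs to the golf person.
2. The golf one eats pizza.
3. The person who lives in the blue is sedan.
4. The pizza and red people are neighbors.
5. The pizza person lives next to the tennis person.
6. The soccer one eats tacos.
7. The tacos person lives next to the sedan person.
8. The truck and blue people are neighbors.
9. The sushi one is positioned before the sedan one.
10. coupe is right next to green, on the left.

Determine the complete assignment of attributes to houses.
Solution:

House | Vehicle | Color | Food | Sport
--------------------------------------
  1   | van | yellow | pizza | golf
  2   | coupe | red | sushi | tennis
  3   | truck | green | tacos | soccer
  4   | sedan | blue | pasta | swimming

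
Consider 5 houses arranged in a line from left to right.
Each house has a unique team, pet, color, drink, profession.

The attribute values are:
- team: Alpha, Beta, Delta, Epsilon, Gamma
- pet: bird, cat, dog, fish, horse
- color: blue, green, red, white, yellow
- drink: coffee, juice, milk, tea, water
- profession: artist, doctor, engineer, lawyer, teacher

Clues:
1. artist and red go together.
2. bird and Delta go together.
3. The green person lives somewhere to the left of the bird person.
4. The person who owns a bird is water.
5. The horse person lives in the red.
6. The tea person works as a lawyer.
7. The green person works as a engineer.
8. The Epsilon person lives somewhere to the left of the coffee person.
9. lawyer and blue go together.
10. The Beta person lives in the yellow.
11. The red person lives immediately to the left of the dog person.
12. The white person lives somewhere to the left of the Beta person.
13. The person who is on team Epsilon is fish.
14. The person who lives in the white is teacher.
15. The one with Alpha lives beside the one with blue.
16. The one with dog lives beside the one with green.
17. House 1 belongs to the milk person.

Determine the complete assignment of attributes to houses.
Solution:

House | Team | Pet | Color | Drink | Profession
-----------------------------------------------
  1   | Alpha | horse | red | milk | artist
  2   | Gamma | dog | blue | tea | lawyer
  3   | Epsilon | fish | green | juice | engineer
  4   | Delta | bird | white | water | teacher
  5   | Beta | cat | yellow | coffee | doctor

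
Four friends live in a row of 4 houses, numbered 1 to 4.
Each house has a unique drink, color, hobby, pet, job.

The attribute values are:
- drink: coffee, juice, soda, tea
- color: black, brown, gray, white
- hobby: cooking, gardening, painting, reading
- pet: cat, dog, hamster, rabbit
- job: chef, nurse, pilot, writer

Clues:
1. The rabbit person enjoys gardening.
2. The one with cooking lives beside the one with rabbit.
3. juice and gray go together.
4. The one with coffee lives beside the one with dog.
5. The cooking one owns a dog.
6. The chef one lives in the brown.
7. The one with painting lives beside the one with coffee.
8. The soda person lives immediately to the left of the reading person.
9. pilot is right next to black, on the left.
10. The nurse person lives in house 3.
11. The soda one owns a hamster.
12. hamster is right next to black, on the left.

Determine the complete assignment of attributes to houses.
Solution:

House | Drink | Color | Hobby | Pet | Job
-----------------------------------------
  1   | soda | white | painting | hamster | pilot
  2   | coffee | black | reading | cat | writer
  3   | juice | gray | cooking | dog | nurse
  4   | tea | brown | gardening | rabbit | chef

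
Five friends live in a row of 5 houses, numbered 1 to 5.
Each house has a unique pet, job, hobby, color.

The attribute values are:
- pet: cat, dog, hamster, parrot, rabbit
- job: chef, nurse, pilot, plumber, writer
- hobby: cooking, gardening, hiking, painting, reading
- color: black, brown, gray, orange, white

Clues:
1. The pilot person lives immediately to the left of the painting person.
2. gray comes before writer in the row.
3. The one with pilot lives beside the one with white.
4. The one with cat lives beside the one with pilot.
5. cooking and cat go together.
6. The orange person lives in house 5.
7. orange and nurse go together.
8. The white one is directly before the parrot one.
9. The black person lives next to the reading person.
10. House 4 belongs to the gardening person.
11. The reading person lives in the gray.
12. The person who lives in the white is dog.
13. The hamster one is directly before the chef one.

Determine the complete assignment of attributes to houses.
Solution:

House | Pet | Job | Hobby | Color
---------------------------------
  1   | cat | plumber | cooking | black
  2   | hamster | pilot | reading | gray
  3   | dog | chef | painting | white
  4   | parrot | writer | gardening | brown
  5   | rabbit | nurse | hiking | orange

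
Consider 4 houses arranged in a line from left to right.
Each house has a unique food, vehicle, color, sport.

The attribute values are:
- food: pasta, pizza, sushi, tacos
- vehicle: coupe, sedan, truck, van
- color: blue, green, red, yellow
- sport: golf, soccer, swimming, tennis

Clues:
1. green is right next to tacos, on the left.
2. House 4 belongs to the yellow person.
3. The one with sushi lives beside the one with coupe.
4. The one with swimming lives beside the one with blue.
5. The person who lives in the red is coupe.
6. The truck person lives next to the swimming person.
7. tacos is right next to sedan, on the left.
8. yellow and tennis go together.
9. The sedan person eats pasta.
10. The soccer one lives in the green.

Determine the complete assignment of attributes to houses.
Solution:

House | Food | Vehicle | Color | Sport
--------------------------------------
  1   | sushi | truck | green | soccer
  2   | tacos | coupe | red | swimming
  3   | pasta | sedan | blue | golf
  4   | pizza | van | yellow | tennis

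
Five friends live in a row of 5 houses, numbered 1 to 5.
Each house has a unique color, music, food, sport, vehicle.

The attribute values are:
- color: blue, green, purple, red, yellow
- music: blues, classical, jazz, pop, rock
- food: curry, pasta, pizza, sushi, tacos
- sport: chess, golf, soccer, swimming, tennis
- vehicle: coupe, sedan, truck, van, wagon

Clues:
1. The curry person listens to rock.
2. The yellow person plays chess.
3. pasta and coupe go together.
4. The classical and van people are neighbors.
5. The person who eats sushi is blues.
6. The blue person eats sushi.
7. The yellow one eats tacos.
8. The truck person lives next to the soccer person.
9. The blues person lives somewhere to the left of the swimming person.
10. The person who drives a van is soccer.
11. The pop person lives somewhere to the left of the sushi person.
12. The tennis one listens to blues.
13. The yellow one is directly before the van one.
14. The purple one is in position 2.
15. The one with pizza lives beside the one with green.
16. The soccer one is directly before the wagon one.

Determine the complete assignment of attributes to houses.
Solution:

House | Color | Music | Food | Sport | Vehicle
----------------------------------------------
  1   | yellow | classical | tacos | chess | truck
  2   | purple | pop | pizza | soccer | van
  3   | green | rock | curry | golf | wagon
  4   | blue | blues | sushi | tennis | sedan
  5   | red | jazz | pasta | swimming | coupe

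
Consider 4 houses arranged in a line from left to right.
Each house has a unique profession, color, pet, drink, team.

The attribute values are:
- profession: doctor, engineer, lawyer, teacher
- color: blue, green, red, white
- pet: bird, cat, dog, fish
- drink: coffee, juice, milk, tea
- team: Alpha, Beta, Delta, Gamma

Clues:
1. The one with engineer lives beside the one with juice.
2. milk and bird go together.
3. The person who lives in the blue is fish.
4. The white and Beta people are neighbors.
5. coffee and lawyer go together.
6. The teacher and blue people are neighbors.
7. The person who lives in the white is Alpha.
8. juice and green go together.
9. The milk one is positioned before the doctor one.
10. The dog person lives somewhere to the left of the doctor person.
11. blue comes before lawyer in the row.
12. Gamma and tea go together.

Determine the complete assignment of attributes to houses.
Solution:

House | Profession | Color | Pet | Drink | Team
-----------------------------------------------
  1   | engineer | white | bird | milk | Alpha
  2   | teacher | green | dog | juice | Beta
  3   | doctor | blue | fish | tea | Gamma
  4   | lawyer | red | cat | coffee | Delta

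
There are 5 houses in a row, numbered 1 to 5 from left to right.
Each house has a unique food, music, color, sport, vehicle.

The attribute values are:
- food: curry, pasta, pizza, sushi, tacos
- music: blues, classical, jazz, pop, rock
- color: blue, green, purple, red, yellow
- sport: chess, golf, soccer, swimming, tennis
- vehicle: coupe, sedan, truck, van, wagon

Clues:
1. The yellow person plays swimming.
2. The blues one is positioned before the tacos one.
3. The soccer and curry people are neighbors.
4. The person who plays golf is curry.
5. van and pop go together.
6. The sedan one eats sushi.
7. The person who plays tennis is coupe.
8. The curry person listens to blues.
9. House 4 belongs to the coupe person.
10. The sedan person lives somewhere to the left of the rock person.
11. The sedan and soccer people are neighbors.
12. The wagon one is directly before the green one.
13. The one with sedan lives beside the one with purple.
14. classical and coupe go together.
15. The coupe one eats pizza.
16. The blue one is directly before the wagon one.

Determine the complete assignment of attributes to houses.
Solution:

House | Food | Music | Color | Sport | Vehicle
----------------------------------------------
  1   | sushi | jazz | blue | chess | sedan
  2   | pasta | rock | purple | soccer | wagon
  3   | curry | blues | green | golf | truck
  4   | pizza | classical | red | tennis | coupe
  5   | tacos | pop | yellow | swimming | van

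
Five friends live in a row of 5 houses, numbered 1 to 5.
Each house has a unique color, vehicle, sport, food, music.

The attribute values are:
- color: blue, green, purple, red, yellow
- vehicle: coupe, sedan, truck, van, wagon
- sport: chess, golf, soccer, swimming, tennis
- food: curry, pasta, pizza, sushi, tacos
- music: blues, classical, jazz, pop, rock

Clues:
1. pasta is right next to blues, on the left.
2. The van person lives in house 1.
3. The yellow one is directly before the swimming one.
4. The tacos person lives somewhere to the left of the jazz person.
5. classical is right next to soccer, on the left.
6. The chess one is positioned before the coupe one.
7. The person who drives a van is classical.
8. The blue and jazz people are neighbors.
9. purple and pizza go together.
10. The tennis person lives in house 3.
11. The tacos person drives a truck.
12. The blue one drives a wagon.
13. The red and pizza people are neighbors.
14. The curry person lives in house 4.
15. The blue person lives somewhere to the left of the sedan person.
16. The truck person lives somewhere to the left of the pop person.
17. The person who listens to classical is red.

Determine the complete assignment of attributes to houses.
Solution:

House | Color | Vehicle | Sport | Food | Music
----------------------------------------------
  1   | red | van | chess | pasta | classical
  2   | purple | coupe | soccer | pizza | blues
  3   | yellow | truck | tennis | tacos | rock
  4   | blue | wagon | swimming | curry | pop
  5   | green | sedan | golf | sushi | jazz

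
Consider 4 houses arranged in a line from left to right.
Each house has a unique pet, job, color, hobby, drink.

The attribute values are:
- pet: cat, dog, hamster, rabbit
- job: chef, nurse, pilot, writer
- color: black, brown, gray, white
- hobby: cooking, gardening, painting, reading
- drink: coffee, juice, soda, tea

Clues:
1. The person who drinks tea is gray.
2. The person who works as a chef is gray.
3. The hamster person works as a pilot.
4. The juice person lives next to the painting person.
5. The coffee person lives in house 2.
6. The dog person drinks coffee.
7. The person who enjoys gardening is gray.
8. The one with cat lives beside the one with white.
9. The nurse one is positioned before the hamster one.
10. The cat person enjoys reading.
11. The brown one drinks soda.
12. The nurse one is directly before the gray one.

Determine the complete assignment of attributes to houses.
Solution:

House | Pet | Job | Color | Hobby | Drink
-----------------------------------------
  1   | cat | writer | black | reading | juice
  2   | dog | nurse | white | painting | coffee
  3   | rabbit | chef | gray | gardening | tea
  4   | hamster | pilot | brown | cooking | soda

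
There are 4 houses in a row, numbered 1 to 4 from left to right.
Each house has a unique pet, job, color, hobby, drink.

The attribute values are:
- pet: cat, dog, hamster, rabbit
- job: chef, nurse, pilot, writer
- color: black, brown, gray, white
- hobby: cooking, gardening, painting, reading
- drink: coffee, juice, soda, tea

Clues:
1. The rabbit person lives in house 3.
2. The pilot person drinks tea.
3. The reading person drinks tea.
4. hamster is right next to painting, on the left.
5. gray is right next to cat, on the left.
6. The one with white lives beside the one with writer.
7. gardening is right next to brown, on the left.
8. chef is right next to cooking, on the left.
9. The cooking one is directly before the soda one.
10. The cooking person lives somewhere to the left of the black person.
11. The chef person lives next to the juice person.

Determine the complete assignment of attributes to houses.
Solution:

House | Pet | Job | Color | Hobby | Drink
-----------------------------------------
  1   | dog | chef | white | gardening | coffee
  2   | hamster | writer | brown | cooking | juice
  3   | rabbit | nurse | gray | painting | soda
  4   | cat | pilot | black | reading | tea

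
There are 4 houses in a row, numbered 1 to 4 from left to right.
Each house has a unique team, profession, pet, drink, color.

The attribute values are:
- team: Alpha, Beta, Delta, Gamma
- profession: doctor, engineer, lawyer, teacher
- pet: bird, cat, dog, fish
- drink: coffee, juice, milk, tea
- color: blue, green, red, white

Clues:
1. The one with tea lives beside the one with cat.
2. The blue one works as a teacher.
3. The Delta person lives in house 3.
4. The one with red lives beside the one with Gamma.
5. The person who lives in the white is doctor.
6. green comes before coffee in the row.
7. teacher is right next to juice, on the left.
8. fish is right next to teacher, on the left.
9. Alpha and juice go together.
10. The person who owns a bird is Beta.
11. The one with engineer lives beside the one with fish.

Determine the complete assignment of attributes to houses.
Solution:

House | Team | Profession | Pet | Drink | Color
-----------------------------------------------
  1   | Beta | engineer | bird | milk | red
  2   | Gamma | lawyer | fish | tea | green
  3   | Delta | teacher | cat | coffee | blue
  4   | Alpha | doctor | dog | juice | white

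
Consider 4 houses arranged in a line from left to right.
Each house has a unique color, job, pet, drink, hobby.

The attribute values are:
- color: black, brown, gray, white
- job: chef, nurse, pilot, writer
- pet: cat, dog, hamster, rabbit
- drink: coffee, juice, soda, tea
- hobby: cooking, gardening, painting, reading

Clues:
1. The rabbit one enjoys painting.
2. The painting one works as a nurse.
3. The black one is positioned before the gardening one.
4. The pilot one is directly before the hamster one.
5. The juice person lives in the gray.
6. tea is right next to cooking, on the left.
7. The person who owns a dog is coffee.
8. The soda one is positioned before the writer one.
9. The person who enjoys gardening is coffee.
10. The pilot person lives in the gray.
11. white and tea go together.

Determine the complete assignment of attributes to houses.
Solution:

House | Color | Job | Pet | Drink | Hobby
-----------------------------------------
  1   | white | nurse | rabbit | tea | painting
  2   | gray | pilot | cat | juice | cooking
  3   | black | chef | hamster | soda | reading
  4   | brown | writer | dog | coffee | gardening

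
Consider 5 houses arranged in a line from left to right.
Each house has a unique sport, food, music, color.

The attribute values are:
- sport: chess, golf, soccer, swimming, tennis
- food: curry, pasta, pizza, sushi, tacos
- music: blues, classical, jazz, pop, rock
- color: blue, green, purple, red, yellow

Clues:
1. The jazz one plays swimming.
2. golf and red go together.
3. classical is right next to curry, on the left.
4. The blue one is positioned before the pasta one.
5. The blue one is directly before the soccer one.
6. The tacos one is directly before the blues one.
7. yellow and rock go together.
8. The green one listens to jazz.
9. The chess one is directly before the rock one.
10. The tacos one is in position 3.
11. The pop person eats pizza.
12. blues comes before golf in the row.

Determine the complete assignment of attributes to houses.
Solution:

House | Sport | Food | Music | Color
------------------------------------
  1   | chess | sushi | classical | blue
  2   | soccer | curry | rock | yellow
  3   | swimming | tacos | jazz | green
  4   | tennis | pasta | blues | purple
  5   | golf | pizza | pop | red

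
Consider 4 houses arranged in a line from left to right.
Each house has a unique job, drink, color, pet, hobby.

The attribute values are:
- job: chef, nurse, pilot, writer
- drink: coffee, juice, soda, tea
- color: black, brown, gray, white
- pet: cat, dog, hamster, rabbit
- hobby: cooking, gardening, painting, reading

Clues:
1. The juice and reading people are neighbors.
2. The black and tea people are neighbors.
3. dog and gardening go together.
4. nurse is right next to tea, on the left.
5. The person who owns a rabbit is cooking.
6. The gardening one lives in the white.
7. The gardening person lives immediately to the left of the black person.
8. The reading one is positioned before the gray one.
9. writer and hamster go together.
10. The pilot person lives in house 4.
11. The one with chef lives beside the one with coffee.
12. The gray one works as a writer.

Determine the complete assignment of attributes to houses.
Solution:

House | Job | Drink | Color | Pet | Hobby
-----------------------------------------
  1   | chef | juice | white | dog | gardening
  2   | nurse | coffee | black | cat | reading
  3   | writer | tea | gray | hamster | painting
  4   | pilot | soda | brown | rabbit | cooking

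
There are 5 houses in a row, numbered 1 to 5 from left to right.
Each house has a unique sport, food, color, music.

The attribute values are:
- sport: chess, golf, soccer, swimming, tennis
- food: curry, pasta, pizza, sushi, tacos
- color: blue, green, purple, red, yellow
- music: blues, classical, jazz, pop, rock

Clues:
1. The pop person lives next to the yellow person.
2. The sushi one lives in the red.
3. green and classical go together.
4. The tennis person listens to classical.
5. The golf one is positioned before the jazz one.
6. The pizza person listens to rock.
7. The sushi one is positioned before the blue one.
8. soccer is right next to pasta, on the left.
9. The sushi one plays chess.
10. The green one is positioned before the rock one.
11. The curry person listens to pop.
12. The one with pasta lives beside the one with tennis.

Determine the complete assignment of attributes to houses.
Solution:

House | Sport | Food | Color | Music
------------------------------------
  1   | soccer | curry | purple | pop
  2   | golf | pasta | yellow | blues
  3   | tennis | tacos | green | classical
  4   | chess | sushi | red | jazz
  5   | swimming | pizza | blue | rock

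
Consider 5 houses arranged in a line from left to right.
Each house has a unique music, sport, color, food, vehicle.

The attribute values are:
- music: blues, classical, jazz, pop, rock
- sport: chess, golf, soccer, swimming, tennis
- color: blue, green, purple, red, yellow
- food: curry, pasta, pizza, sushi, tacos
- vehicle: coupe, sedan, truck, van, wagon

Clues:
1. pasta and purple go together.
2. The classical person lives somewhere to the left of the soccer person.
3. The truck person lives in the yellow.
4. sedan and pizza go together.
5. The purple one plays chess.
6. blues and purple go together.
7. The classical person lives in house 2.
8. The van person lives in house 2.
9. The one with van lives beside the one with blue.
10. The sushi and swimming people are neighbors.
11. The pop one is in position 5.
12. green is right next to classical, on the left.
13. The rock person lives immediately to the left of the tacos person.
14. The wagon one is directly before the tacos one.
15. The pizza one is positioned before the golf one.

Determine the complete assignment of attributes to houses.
Solution:

House | Music | Sport | Color | Food | Vehicle
----------------------------------------------
  1   | rock | tennis | green | sushi | wagon
  2   | classical | swimming | red | tacos | van
  3   | jazz | soccer | blue | pizza | sedan
  4   | blues | chess | purple | pasta | coupe
  5   | pop | golf | yellow | curry | truck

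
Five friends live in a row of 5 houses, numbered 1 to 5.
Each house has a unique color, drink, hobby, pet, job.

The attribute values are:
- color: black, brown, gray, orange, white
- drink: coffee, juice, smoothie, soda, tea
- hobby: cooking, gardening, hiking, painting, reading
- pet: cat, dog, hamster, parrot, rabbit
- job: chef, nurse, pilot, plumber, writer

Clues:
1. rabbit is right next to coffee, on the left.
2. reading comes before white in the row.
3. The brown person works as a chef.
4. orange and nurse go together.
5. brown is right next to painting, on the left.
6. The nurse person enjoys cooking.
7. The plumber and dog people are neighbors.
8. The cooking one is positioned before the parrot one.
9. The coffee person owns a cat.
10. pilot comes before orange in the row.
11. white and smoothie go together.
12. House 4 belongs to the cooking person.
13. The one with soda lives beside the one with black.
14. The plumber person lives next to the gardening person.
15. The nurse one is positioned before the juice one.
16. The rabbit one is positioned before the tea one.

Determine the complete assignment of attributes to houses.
Solution:

House | Color | Drink | Hobby | Pet | Job
-----------------------------------------
  1   | brown | soda | reading | rabbit | chef
  2   | black | coffee | painting | cat | plumber
  3   | white | smoothie | gardening | dog | pilot
  4   | orange | tea | cooking | hamster | nurse
  5   | gray | juice | hiking | parrot | writer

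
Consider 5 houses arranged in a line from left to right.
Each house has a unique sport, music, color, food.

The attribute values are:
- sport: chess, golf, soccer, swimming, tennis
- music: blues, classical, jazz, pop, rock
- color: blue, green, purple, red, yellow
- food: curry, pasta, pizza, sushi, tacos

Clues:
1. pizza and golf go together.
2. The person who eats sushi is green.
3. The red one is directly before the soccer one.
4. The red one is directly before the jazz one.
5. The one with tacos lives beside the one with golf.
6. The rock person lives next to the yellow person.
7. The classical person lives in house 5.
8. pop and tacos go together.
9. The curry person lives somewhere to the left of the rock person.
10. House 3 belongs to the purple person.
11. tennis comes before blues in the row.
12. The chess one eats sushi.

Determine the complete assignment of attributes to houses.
Solution:

House | Sport | Music | Color | Food
------------------------------------
  1   | tennis | pop | blue | tacos
  2   | golf | blues | red | pizza
  3   | soccer | jazz | purple | curry
  4   | chess | rock | green | sushi
  5   | swimming | classical | yellow | pasta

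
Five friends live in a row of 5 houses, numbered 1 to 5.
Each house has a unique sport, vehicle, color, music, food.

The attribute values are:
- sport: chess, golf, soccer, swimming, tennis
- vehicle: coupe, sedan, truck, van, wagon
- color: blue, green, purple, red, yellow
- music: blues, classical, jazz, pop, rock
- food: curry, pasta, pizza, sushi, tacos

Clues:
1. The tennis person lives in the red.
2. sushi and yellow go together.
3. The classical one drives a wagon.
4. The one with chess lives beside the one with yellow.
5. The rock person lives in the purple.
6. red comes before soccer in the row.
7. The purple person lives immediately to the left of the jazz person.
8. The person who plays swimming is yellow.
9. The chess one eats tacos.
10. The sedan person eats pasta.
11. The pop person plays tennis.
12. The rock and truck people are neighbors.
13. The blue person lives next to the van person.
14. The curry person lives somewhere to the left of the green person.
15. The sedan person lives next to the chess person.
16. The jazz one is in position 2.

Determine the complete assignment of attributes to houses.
Solution:

House | Sport | Vehicle | Color | Music | Food
----------------------------------------------
  1   | golf | sedan | purple | rock | pasta
  2   | chess | truck | blue | jazz | tacos
  3   | swimming | van | yellow | blues | sushi
  4   | tennis | coupe | red | pop | curry
  5   | soccer | wagon | green | classical | pizza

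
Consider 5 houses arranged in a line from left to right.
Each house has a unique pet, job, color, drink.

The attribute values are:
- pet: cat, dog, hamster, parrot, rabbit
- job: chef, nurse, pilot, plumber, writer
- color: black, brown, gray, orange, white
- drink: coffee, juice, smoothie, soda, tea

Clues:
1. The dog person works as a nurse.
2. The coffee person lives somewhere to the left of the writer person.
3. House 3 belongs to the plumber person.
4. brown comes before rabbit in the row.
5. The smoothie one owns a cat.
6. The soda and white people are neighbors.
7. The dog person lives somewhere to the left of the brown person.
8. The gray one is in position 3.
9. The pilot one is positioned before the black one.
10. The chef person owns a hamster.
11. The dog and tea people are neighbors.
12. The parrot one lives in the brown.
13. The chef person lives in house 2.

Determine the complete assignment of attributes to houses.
Solution:

House | Pet | Job | Color | Drink
---------------------------------
  1   | dog | nurse | orange | soda
  2   | hamster | chef | white | tea
  3   | cat | plumber | gray | smoothie
  4   | parrot | pilot | brown | coffee
  5   | rabbit | writer | black | juice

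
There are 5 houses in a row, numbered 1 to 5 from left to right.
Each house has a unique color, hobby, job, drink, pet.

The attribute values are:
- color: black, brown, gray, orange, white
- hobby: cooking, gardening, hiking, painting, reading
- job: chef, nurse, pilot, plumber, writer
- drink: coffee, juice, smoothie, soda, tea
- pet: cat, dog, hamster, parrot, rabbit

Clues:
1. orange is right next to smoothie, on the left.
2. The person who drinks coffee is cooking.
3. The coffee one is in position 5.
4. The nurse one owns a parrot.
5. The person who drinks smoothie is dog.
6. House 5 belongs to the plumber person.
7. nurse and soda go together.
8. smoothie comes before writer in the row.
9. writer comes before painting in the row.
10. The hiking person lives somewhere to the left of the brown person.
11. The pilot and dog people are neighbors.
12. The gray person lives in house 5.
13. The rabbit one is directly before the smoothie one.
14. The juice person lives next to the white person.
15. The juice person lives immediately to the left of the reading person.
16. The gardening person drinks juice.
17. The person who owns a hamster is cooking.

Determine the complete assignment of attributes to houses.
Solution:

House | Color | Hobby | Job | Drink | Pet
-----------------------------------------
  1   | orange | gardening | pilot | juice | rabbit
  2   | white | reading | chef | smoothie | dog
  3   | black | hiking | writer | tea | cat
  4   | brown | painting | nurse | soda | parrot
  5   | gray | cooking | plumber | coffee | hamster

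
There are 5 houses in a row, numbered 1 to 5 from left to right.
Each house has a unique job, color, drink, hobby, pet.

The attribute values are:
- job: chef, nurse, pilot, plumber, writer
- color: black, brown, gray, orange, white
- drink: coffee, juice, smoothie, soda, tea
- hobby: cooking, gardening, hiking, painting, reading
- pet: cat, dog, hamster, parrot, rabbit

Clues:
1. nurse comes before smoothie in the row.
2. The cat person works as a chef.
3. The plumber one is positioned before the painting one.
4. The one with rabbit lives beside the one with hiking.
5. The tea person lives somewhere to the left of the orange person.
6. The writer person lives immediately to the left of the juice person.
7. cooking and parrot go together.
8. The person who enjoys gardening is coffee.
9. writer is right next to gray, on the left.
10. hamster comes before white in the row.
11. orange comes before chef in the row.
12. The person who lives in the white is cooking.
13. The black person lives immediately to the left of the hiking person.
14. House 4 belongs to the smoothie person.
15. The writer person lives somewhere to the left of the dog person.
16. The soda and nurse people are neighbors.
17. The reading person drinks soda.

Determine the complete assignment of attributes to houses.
Solution:

House | Job | Color | Drink | Hobby | Pet
-----------------------------------------
  1   | writer | black | soda | reading | rabbit
  2   | nurse | gray | juice | hiking | hamster
  3   | plumber | white | tea | cooking | parrot
  4   | pilot | orange | smoothie | painting | dog
  5   | chef | brown | coffee | gardening | cat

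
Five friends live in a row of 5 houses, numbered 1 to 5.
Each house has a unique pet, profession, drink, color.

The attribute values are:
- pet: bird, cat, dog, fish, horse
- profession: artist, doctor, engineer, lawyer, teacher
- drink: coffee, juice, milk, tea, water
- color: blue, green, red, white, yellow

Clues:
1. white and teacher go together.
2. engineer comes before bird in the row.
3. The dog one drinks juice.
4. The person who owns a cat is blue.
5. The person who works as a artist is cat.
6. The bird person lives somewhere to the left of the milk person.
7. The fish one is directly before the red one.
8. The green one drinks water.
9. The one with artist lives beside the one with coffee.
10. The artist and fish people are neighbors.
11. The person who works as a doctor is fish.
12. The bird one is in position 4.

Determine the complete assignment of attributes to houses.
Solution:

House | Pet | Profession | Drink | Color
----------------------------------------
  1   | cat | artist | tea | blue
  2   | fish | doctor | coffee | yellow
  3   | dog | engineer | juice | red
  4   | bird | lawyer | water | green
  5   | horse | teacher | milk | white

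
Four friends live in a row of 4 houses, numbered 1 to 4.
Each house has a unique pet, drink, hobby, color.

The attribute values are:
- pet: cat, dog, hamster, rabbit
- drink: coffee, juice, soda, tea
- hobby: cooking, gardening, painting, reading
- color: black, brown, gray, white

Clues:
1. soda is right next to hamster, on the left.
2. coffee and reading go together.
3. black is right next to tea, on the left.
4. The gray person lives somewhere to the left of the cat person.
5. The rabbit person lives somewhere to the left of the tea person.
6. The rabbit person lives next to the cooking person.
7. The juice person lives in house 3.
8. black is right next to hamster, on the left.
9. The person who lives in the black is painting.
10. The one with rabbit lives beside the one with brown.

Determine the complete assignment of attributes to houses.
Solution:

House | Pet | Drink | Hobby | Color
-----------------------------------
  1   | rabbit | soda | painting | black
  2   | hamster | tea | cooking | brown
  3   | dog | juice | gardening | gray
  4   | cat | coffee | reading | white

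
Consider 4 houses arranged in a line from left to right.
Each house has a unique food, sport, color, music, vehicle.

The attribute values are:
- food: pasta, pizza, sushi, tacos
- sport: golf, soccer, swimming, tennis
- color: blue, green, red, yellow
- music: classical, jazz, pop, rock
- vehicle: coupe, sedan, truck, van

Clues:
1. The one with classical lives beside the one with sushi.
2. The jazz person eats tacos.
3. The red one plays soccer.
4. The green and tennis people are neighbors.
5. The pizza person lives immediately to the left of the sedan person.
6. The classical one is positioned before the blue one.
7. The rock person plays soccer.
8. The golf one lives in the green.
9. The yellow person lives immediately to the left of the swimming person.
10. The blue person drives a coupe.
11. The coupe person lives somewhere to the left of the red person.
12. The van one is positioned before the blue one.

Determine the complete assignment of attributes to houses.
Solution:

House | Food | Sport | Color | Music | Vehicle
----------------------------------------------
  1   | pizza | golf | green | classical | van
  2   | sushi | tennis | yellow | pop | sedan
  3   | tacos | swimming | blue | jazz | coupe
  4   | pasta | soccer | red | rock | truck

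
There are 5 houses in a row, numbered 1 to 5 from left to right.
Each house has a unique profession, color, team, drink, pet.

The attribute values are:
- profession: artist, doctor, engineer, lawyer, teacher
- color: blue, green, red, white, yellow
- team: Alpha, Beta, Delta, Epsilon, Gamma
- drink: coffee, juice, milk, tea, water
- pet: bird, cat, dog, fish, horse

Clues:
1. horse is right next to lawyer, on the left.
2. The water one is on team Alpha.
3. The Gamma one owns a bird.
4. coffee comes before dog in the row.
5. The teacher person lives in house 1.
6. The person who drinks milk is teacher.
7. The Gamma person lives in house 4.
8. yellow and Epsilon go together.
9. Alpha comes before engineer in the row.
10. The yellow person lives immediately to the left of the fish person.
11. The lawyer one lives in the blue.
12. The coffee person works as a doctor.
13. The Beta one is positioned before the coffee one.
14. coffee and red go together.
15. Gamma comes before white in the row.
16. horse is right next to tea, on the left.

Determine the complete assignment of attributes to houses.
Solution:

House | Profession | Color | Team | Drink | Pet
-----------------------------------------------
  1   | teacher | yellow | Epsilon | milk | horse
  2   | lawyer | blue | Beta | tea | fish
  3   | artist | green | Alpha | water | cat
  4   | doctor | red | Gamma | coffee | bird
  5   | engineer | white | Delta | juice | dog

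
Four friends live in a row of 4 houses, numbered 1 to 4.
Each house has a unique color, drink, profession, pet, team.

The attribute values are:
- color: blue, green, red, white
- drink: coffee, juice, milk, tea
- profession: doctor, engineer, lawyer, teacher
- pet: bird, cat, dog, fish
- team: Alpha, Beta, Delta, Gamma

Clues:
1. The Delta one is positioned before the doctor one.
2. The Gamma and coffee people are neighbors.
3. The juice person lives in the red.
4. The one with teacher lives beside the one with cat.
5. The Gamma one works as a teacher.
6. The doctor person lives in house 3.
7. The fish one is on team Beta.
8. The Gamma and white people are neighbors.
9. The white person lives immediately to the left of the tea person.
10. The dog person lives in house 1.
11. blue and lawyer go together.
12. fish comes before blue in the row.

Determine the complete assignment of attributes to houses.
Solution:

House | Color | Drink | Profession | Pet | Team
-----------------------------------------------
  1   | red | juice | teacher | dog | Gamma
  2   | white | coffee | engineer | cat | Delta
  3   | green | tea | doctor | fish | Beta
  4   | blue | milk | lawyer | bird | Alpha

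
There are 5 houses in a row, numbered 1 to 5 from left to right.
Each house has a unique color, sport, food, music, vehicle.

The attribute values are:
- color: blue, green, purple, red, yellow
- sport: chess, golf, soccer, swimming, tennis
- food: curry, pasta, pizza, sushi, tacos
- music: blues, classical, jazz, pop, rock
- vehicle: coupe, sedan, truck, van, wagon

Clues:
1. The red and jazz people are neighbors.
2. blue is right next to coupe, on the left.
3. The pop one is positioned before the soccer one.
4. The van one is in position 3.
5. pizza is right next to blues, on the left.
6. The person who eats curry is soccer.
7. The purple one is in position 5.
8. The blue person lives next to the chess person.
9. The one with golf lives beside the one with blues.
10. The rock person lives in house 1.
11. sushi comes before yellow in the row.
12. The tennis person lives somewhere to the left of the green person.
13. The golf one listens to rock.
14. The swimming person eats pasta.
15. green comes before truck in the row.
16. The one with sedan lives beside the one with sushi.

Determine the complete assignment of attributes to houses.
Solution:

House | Color | Sport | Food | Music | Vehicle
----------------------------------------------
  1   | blue | golf | pizza | rock | sedan
  2   | red | chess | sushi | blues | coupe
  3   | yellow | tennis | tacos | jazz | van
  4   | green | swimming | pasta | pop | wagon
  5   | purple | soccer | curry | classical | truck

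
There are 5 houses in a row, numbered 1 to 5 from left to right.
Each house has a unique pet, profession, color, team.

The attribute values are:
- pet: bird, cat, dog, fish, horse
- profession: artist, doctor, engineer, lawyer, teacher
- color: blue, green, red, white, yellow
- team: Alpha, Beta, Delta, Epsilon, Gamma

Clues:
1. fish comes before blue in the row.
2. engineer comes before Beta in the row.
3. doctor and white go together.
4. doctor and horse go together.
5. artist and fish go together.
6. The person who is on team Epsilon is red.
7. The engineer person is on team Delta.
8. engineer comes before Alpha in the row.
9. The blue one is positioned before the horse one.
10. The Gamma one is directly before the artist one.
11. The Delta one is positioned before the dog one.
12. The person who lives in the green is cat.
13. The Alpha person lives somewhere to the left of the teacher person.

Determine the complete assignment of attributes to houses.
Solution:

House | Pet | Profession | Color | Team
---------------------------------------
  1   | cat | lawyer | green | Gamma
  2   | fish | artist | red | Epsilon
  3   | bird | engineer | blue | Delta
  4   | horse | doctor | white | Alpha
  5   | dog | teacher | yellow | Beta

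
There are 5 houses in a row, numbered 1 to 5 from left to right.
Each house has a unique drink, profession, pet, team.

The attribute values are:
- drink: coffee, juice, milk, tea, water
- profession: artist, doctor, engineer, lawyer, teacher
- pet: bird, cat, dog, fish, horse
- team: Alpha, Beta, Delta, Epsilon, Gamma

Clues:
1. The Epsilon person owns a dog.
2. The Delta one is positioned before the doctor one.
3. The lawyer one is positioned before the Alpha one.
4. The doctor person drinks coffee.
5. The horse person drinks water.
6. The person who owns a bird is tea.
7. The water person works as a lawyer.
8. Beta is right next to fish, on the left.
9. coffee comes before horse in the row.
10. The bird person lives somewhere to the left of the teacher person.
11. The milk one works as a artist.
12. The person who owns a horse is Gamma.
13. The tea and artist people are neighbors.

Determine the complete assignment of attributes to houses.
Solution:

House | Drink | Profession | Pet | Team
---------------------------------------
  1   | tea | engineer | bird | Beta
  2   | milk | artist | fish | Delta
  3   | coffee | doctor | dog | Epsilon
  4   | water | lawyer | horse | Gamma
  5   | juice | teacher | cat | Alpha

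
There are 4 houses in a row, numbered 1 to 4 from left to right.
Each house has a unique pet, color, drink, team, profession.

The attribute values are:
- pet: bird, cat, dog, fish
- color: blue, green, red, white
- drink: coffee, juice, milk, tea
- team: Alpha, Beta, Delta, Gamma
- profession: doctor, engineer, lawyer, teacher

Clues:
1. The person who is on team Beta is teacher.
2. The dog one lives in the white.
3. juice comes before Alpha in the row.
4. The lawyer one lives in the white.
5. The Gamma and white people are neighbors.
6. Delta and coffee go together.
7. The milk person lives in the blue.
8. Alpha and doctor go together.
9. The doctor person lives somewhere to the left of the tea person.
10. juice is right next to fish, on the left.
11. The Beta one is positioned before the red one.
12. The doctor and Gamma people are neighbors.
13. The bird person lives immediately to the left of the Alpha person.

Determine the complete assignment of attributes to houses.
Solution:

House | Pet | Color | Drink | Team | Profession
-----------------------------------------------
  1   | bird | green | juice | Beta | teacher
  2   | fish | blue | milk | Alpha | doctor
  3   | cat | red | tea | Gamma | engineer
  4   | dog | white | coffee | Delta | lawyer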